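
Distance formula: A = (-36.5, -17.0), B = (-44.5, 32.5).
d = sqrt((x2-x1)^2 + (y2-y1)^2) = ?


dx = -44.5 + 36.5 = -8.0
dy = 32.5 + 17.0 = 49.5
d = sqrt(64.0 + 2450.25) = sqrt(2514.25) = 50.1423

50.1423


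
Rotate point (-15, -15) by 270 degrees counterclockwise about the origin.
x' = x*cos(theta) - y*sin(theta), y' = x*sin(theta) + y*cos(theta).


cos(270) = 0, sin(270) = -1
x' = -15*0 + 15*(-1) = -15
y' = -15*(-1) - 15*0 = 15

(-15, 15)


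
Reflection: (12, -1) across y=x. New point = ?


Reflection rule for y=x: (y, x)
(12, -1) -> (-1, 12)

(-1, 12)


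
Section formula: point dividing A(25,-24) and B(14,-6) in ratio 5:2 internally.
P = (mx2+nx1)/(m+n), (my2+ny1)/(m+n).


Px = (5*14 + 2*25)/7 = 120/7 = 17.1429
Py = (5*(-6) + 2*(-24))/7 = -78/7 = -11.1429

P = (17.1429, -11.1429)


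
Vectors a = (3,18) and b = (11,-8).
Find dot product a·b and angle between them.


a·b = 3*11 + 18*(-8) = 33 - 144 = -111
|a| = sqrt(9+324) = 18.2483
|b| = sqrt(121+64) = 13.6015
cos(theta) = -111/(sqrt(333)*sqrt(185)) = -111/sqrt(61605) = -0.447214
theta = arccos(-111/sqrt(61605)) = 116.5651 degrees

a·b = -111, theta = 116.5651 deg


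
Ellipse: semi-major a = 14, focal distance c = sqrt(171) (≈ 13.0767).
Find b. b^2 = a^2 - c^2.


b^2 = 14^2 - (sqrt(171))^2 = 196 - 171 = 25
b = sqrt(25) = 5

b = 5


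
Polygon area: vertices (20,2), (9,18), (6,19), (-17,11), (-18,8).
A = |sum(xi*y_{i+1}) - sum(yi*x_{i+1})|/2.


sum(xi*y_{i+1}) = 20*18 + 9*19 + 6*11 - 17*8 - 18*2 = 425
sum(yi*x_{i+1}) = 2*9 + 18*6 + 19*(-17) + 11*(-18) + 8*20 = -235
Area = |425 + 235|/2 = 660/2 = 330.0000

330.0000 sq units


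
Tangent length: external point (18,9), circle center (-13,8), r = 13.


d = sqrt((18+ 13)^2 + (9-8)^2) = sqrt(961+1) = 31.0161
L = sqrt(962.0000 - 169) = sqrt(793.0000) = 28.1603

28.1603


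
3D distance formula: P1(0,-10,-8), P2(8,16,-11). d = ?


dx=8, dy=26, dz=-3
d = sqrt(64+676+9) = sqrt(749) = 27.3679

27.3679


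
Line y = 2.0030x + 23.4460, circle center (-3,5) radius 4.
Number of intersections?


Substitute y = 2.0030x + 23.4460: (x+ 3)^2 + (2.0030x+23.4460-5)^2 = 16
Expand to Ax^2 + Bx + C = 0, where b-k = 18.446
A = 1+m^2 = 5.012009
B = 2(m(b-k) - h) = 2(2.0030*18.446 + 3) = 79.894676
C = h^2 + (b-k)^2 - r^2 = 9 + 340.254916 - 16 = 333.254916
disc = B^2-4AC = 6383.1593 - 6681.1066 = -297.9473
disc < 0

0 intersection points


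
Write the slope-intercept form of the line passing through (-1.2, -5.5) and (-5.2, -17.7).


m = (-12.2)/(-4.0) = 3.0500
b = y1 - m*x1 = -5.5 - (-12.2*(-1.2))/(-4.0) = -5.5 + 3.6600 = -1.8400

y = 3.0500x - 1.8400


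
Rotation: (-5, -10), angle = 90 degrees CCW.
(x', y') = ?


cos(90) = 0, sin(90) = 1
x' = -5*0 + 10*1 = 10
y' = -5*1 - 10*0 = -5

(10, -5)


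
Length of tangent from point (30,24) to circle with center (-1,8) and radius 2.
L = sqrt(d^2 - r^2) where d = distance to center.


d = sqrt((30+ 1)^2 + (24-8)^2) = sqrt(961+256) = 34.8855
L = sqrt(1217.0000 - 4) = sqrt(1213.0000) = 34.8281

34.8281


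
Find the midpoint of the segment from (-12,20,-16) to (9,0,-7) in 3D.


Mx = (-12+9)/2 = -1.5000
My = (20+0)/2 = 10.0000
Mz = (-16- 7)/2 = -11.5000

M = (-1.5000, 10.0000, -11.5000)


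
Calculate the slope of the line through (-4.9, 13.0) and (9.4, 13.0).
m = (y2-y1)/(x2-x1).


dy = 13.0 - 13.0 = 0.0
dx = 9.4 + 4.9 = 14.3
m = 0.0/14.3 = 0

m = 0


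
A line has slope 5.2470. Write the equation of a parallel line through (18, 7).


Parallel lines have equal slopes.
m2 = 5.2470
b2 = 7 - 5.2470*18 = -87.4460

y = 5.2470x - 87.4460


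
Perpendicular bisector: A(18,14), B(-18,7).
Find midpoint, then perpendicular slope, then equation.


Midpoint = (0, 10.5)
Slope of AB = dy/dx = -7/(-36) = 0.1944
Perp slope = -dx/dy = -36/7 = -5.1429
b = My - (perp slope)*Mx = 10.5 + (-36*0)/(-7) = 10.5 + 0 = 10.5000

y = -5.1429x + 10.5000


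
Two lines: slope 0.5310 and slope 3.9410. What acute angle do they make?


m1-m2 = -3.41
1+m1*m2 = 3.092671
tan(theta) = |-3.41/3.092671| = 1.102607
theta = arctan(|-3.41/3.092671|) = 47.7938 degrees (acute angle)

47.7938 degrees


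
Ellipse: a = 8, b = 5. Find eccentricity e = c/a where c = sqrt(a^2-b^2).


c = sqrt(64-25) = sqrt(39) = 6.2450
e = c/a = sqrt(39)/8 = 0.7806

e = 0.7806


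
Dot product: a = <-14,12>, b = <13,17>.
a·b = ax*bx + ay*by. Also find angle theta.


a·b = -14*13 + 12*17 = -182 + 204 = 22
|a| = sqrt(196+144) = 18.4391
|b| = sqrt(169+289) = 21.4009
cos(theta) = 22/(sqrt(340)*sqrt(458)) = 22/sqrt(155720) = 0.055751
theta = arccos(22/sqrt(155720)) = 86.8041 degrees

a·b = 22, theta = 86.8041 deg


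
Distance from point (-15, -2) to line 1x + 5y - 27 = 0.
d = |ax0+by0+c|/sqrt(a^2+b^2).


|1*(-15) + 5*(-2) - 27| = |-52| = 52
sqrt(1 + 25) = sqrt(26) = 5.0990
d = 52/sqrt(26) = 10.1980

10.1980


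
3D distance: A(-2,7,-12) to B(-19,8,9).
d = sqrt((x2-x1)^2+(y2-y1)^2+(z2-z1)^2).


dx=-17, dy=1, dz=21
d = sqrt(289+1+441) = sqrt(731) = 27.0370

27.0370


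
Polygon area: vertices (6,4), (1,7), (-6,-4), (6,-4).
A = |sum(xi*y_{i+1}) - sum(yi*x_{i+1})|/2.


sum(xi*y_{i+1}) = 6*7 + 1*(-4) - 6*(-4) + 6*4 = 86
sum(yi*x_{i+1}) = 4*1 + 7*(-6) - 4*6 - 4*6 = -86
Area = |86 + 86|/2 = 172/2 = 86.0000

86.0000 sq units


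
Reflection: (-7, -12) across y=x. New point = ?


Reflection rule for y=x: (y, x)
(-7, -12) -> (-12, -7)

(-12, -7)


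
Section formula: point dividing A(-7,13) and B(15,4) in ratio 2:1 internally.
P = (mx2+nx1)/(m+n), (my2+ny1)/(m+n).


Px = (2*15 + 1*(-7))/3 = 23/3 = 7.6667
Py = (2*4 + 1*13)/3 = 21/3 = 7.0000

P = (7.6667, 7.0000)


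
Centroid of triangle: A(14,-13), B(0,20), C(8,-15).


Gx = (14+0+8)/3 = 22/3 = 7.3333
Gy = (-13+20- 15)/3 = -8/3 = -2.6667

G = (7.3333, -2.6667)


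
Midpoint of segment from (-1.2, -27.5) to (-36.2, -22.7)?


Mx = (-1.2 - 36.2)/2 = -37.4/2 = -18.7000
My = (-27.5 - 22.7)/2 = -50.2/2 = -25.1000

(-18.7000, -25.1000)


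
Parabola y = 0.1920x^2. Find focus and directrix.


a = 0.1920
1/(4a) = 1.3021
Focus = (0, 1.3021)
Directrix: y = -1.3021

Focus = (0, 1.3021), Directrix: y = -1.3021


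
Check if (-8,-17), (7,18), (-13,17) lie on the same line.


-8*(18-17) + 7*(17+ 17) - 13*(-17-18)
= -8 + 238 + 455 = 685

No, not collinear (determinant = 685)


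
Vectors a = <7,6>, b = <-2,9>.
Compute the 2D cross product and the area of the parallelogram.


cross = 7*9 - 6*(-2) = 63 + 12 = 75
Parallelogram area = |75| = 75

cross = 75, parallelogram area = 75


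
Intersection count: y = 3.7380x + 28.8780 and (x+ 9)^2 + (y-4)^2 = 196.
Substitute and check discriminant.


Substitute y = 3.7380x + 28.8780: (x+ 9)^2 + (3.7380x+28.8780-4)^2 = 196
Expand to Ax^2 + Bx + C = 0, where b-k = 24.878
A = 1+m^2 = 14.972644
B = 2(m(b-k) - h) = 2(3.7380*24.878 + 9) = 203.987928
C = h^2 + (b-k)^2 - r^2 = 81 + 618.914884 - 196 = 503.914884
disc = B^2-4AC = 41611.0748 - 30179.7527 = 11431.3221
disc > 0

2 intersection points


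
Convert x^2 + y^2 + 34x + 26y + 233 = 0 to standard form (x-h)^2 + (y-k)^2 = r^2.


h = -D/2 = -34/2 = -17
k = -E/2 = -26/2 = -13
r^2 = h^2 + k^2 - F = 289 + 169 - 233 = 225
r = 15

Center (-17, -13), radius = 15


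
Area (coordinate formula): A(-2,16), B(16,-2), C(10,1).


-2*(-2-1) = 6
16*(1-16) = -240
10*(16+ 2) = 180
sum = -54
Area = |-54|/2 = 27.0000

27.0000 sq units


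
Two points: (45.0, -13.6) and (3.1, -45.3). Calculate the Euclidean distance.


dx = 3.1 - 45.0 = -41.9
dy = -45.3 + 13.6 = -31.7
d = sqrt(1755.61 + 1004.89) = sqrt(2760.5) = 52.5405

52.5405


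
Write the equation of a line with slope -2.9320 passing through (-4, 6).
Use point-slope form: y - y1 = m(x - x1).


y - 6 = -2.9320(x + 4)
y = -2.9320x + 6 + 2.9320*(-4)
y = -2.9320x - 5.7280

y = -2.9320x - 5.7280


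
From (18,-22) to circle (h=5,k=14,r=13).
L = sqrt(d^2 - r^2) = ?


d = sqrt((18-5)^2 + (-22-14)^2) = sqrt(169+1296) = 38.2753
L = sqrt(1465.0000 - 169) = sqrt(1296.0000) = 36.0000

36.0000


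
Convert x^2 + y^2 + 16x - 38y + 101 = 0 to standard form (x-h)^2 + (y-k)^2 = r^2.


h = -D/2 = -16/2 = -8
k = -E/2 = 38/2 = 19
r^2 = h^2 + k^2 - F = 64 + 361 - 101 = 324
r = 18

Center (-8, 19), radius = 18


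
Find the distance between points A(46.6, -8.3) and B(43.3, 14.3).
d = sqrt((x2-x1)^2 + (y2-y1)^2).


dx = 43.3 - 46.6 = -3.3
dy = 14.3 + 8.3 = 22.6
d = sqrt(10.89 + 510.76) = sqrt(521.65) = 22.8397

22.8397


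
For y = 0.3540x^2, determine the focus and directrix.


a = 0.3540
1/(4a) = 0.7062
Focus = (0, 0.7062)
Directrix: y = -0.7062

Focus = (0, 0.7062), Directrix: y = -0.7062


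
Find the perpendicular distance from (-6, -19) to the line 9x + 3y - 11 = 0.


|9*(-6) + 3*(-19) - 11| = |-122| = 122
sqrt(81 + 9) = sqrt(90) = 9.4868
d = 122/sqrt(90) = 12.8599

12.8599


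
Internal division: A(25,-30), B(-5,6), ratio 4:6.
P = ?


Px = (4*(-5) + 6*25)/10 = 130/10 = 13.0000
Py = (4*6 + 6*(-30))/10 = -156/10 = -15.6000

P = (13.0000, -15.6000)


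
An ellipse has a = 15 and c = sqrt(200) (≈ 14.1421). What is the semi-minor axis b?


b^2 = 15^2 - (sqrt(200))^2 = 225 - 200 = 25
b = sqrt(25) = 5

b = 5


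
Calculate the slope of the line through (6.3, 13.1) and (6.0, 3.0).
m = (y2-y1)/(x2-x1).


dy = 3.0 - 13.1 = -10.1
dx = 6.0 - 6.3 = -0.3
m = -10.1/(-0.3) = 33.6667

m = 33.6667


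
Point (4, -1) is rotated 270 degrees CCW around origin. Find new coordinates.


cos(270) = 0, sin(270) = -1
x' = 4*0 + 1*(-1) = -1
y' = 4*(-1) - 1*0 = -4

(-1, -4)


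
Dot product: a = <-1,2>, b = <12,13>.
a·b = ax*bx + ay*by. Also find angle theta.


a·b = -1*12 + 2*13 = -12 + 26 = 14
|a| = sqrt(1+4) = 2.2361
|b| = sqrt(144+169) = 17.6918
cos(theta) = 14/(sqrt(5)*sqrt(313)) = 14/sqrt(1565) = 0.353892
theta = arccos(14/sqrt(1565)) = 69.2744 degrees

a·b = 14, theta = 69.2744 deg


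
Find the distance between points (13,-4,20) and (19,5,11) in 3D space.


dx=6, dy=9, dz=-9
d = sqrt(36+81+81) = sqrt(198) = 14.0712

14.0712


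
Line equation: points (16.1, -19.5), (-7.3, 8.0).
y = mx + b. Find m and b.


m = (27.5)/(-23.4) = -1.1752
b = y1 - m*x1 = -19.5 - (27.5*16.1)/(-23.4) = -19.5 + 18.9209 = -0.5791

y = -1.1752x - 0.5791


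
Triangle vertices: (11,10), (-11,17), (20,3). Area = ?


11*(17-3) = 154
-11*(3-10) = 77
20*(10-17) = -140
sum = 91
Area = |91|/2 = 45.5000

45.5000 sq units


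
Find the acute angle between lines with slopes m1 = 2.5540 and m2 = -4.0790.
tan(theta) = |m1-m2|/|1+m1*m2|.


m1-m2 = 6.633
1+m1*m2 = -9.417766
tan(theta) = |6.633/(-9.417766)| = 0.704307
theta = arctan(|6.633/(-9.417766)|) = 35.1573 degrees (acute angle)

35.1573 degrees


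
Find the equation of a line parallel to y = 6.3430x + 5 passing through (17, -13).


Parallel lines have equal slopes.
m2 = 6.3430
b2 = -13 - 6.3430*17 = -120.8310

y = 6.3430x - 120.8310


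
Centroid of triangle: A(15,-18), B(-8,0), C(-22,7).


Gx = (15- 8- 22)/3 = -15/3 = -5.0000
Gy = (-18+0+7)/3 = -11/3 = -3.6667

G = (-5.0000, -3.6667)


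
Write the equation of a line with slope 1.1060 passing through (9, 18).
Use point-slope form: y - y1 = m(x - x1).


y - 18 = 1.1060(x - 9)
y = 1.1060x + 18 - 1.1060*9
y = 1.1060x + 8.0460

y = 1.1060x + 8.0460


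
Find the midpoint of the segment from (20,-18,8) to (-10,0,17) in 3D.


Mx = (20- 10)/2 = 5.0000
My = (-18+0)/2 = -9.0000
Mz = (8+17)/2 = 12.5000

M = (5.0000, -9.0000, 12.5000)


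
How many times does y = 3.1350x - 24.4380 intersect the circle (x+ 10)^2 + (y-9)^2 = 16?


Substitute y = 3.1350x - 24.4380: (x+ 10)^2 + (3.1350x- 24.4380-9)^2 = 16
Expand to Ax^2 + Bx + C = 0, where b-k = -33.438
A = 1+m^2 = 10.828225
B = 2(m(b-k) - h) = 2(3.1350*(-33.438) + 10) = -189.65626
C = h^2 + (b-k)^2 - r^2 = 100 + 1118.099844 - 16 = 1202.099844
disc = B^2-4AC = 35969.4970 - 52066.4303 = -16096.9333
disc < 0

0 intersection points


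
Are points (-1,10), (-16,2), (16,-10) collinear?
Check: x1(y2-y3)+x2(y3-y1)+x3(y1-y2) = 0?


-1*(2+ 10) - 16*(-10-10) + 16*(10-2)
= -12 + 320 + 128 = 436

No, not collinear (determinant = 436)


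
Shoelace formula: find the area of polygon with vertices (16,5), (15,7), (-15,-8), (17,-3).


sum(xi*y_{i+1}) = 16*7 + 15*(-8) - 15*(-3) + 17*5 = 122
sum(yi*x_{i+1}) = 5*15 + 7*(-15) - 8*17 - 3*16 = -214
Area = |122 + 214|/2 = 336/2 = 168.0000

168.0000 sq units


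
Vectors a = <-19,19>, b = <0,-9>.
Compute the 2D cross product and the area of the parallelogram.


cross = -19*(-9) - 19*0 = 171 - 0 = 171
Parallelogram area = |171| = 171

cross = 171, parallelogram area = 171


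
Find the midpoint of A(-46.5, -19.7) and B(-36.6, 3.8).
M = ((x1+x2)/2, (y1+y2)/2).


Mx = (-46.5 - 36.6)/2 = -83.1/2 = -41.5500
My = (-19.7 + 3.8)/2 = -15.9/2 = -7.9500

(-41.5500, -7.9500)


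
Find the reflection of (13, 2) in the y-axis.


Reflection rule for y-axis: (-x, y)
(13, 2) -> (-13, 2)

(-13, 2)


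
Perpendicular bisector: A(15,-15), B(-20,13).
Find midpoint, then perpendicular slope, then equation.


Midpoint = (-2.5, -1)
Slope of AB = dy/dx = 28/(-35) = -0.8000
Perp slope = -dx/dy = 35/28 = 1.2500
b = My - (perp slope)*Mx = -1 + (-35*(-2.5))/28 = -1 + 3.1250 = 2.1250

y = 1.2500x + 2.1250


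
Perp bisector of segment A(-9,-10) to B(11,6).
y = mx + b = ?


Midpoint = (1, -2)
Slope of AB = dy/dx = 16/20 = 0.8000
Perp slope = -dx/dy = -20/16 = -1.2500
b = My - (perp slope)*Mx = -2 + (20*1)/16 = -2 + 1.2500 = -0.7500

y = -1.2500x - 0.7500


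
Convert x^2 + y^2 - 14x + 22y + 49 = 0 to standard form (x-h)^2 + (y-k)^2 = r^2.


h = -D/2 = 14/2 = 7
k = -E/2 = -22/2 = -11
r^2 = h^2 + k^2 - F = 49 + 121 - 49 = 121
r = 11

Center (7, -11), radius = 11


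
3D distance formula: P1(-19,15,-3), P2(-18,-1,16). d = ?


dx=1, dy=-16, dz=19
d = sqrt(1+256+361) = sqrt(618) = 24.8596

24.8596


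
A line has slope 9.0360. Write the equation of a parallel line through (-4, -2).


Parallel lines have equal slopes.
m2 = 9.0360
b2 = -2 - 9.0360*(-4) = 34.1440

y = 9.0360x + 34.1440


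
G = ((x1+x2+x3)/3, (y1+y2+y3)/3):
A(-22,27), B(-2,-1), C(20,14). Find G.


Gx = (-22- 2+20)/3 = -4/3 = -1.3333
Gy = (27- 1+14)/3 = 40/3 = 13.3333

G = (-1.3333, 13.3333)


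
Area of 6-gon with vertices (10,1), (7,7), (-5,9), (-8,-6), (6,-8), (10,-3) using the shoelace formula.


sum(xi*y_{i+1}) = 10*7 + 7*9 - 5*(-6) - 8*(-8) + 6*(-3) + 10*1 = 219
sum(yi*x_{i+1}) = 1*7 + 7*(-5) + 9*(-8) - 6*6 - 8*10 - 3*10 = -246
Area = |219 + 246|/2 = 465/2 = 232.5000

232.5000 sq units


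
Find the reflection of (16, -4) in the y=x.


Reflection rule for y=x: (y, x)
(16, -4) -> (-4, 16)

(-4, 16)


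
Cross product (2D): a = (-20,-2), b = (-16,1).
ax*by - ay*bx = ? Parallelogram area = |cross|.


cross = -20*1 + 2*(-16) = -20 - 32 = -52
Parallelogram area = |-52| = 52

cross = -52, parallelogram area = 52


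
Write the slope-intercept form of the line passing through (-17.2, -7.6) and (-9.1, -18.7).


m = (-11.1)/(8.1) = -1.3704
b = y1 - m*x1 = -7.6 - (-11.1*(-17.2))/(8.1) = -7.6 - 23.5704 = -31.1704

y = -1.3704x - 31.1704


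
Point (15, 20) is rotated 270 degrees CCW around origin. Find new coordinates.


cos(270) = 0, sin(270) = -1
x' = 15*0 - 20*(-1) = 20
y' = 15*(-1) + 20*0 = -15

(20, -15)


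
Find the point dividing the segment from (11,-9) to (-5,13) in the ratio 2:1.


Px = (2*(-5) + 1*11)/3 = 1/3 = 0.3333
Py = (2*13 + 1*(-9))/3 = 17/3 = 5.6667

P = (0.3333, 5.6667)


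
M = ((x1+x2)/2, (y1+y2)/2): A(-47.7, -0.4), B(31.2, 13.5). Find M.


Mx = (-47.7 + 31.2)/2 = -16.5/2 = -8.2500
My = (-0.4 + 13.5)/2 = 13.1/2 = 6.5500

(-8.2500, 6.5500)


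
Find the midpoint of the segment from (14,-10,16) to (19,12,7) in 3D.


Mx = (14+19)/2 = 16.5000
My = (-10+12)/2 = 1.0000
Mz = (16+7)/2 = 11.5000

M = (16.5000, 1.0000, 11.5000)


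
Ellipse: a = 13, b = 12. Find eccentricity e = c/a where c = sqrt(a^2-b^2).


c = sqrt(169-144) = sqrt(25) = 5.0000
e = c/a = 5/13 = 0.3846

e = 0.3846


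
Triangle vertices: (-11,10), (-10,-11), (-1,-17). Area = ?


-11*(-11+ 17) = -66
-10*(-17-10) = 270
-1*(10+ 11) = -21
sum = 183
Area = |183|/2 = 91.5000

91.5000 sq units


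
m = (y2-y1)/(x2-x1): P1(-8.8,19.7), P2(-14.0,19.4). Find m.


dy = 19.4 - 19.7 = -0.3
dx = -14.0 + 8.8 = -5.2
m = -0.3/(-5.2) = 0.0577

m = 0.0577


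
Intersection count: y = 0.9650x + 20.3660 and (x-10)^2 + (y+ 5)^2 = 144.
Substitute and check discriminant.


Substitute y = 0.9650x + 20.3660: (x-10)^2 + (0.9650x+20.3660+ 5)^2 = 144
Expand to Ax^2 + Bx + C = 0, where b-k = 25.366
A = 1+m^2 = 1.931225
B = 2(m(b-k) - h) = 2(0.9650*25.366 - 10) = 28.95638
C = h^2 + (b-k)^2 - r^2 = 100 + 643.433956 - 144 = 599.433956
disc = B^2-4AC = 838.4719 - 4630.5674 = -3792.0955
disc < 0

0 intersection points


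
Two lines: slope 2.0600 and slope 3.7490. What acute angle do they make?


m1-m2 = -1.689
1+m1*m2 = 8.72294
tan(theta) = |-1.689/8.72294| = 0.193627
theta = arctan(|-1.689/8.72294|) = 10.9584 degrees (acute angle)

10.9584 degrees


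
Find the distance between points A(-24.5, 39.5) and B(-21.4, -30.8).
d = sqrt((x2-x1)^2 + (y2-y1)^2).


dx = -21.4 + 24.5 = 3.1
dy = -30.8 - 39.5 = -70.3
d = sqrt(9.61 + 4942.09) = sqrt(4951.7) = 70.3683

70.3683


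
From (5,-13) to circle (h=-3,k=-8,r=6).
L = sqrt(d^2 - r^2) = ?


d = sqrt((5+ 3)^2 + (-13+ 8)^2) = sqrt(64+25) = 9.4340
L = sqrt(89.0000 - 36) = sqrt(53.0000) = 7.2801

7.2801


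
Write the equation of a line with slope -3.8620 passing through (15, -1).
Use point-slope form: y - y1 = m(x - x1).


y + 1 = -3.8620(x - 15)
y = -3.8620x - 1 + 3.8620*15
y = -3.8620x + 56.9300

y = -3.8620x + 56.9300


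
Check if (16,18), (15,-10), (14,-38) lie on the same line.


16*(-10+ 38) + 15*(-38-18) + 14*(18+ 10)
= 448 - 840 + 392 = 0

Yes, collinear (determinant = 0)


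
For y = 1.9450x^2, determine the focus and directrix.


a = 1.9450
1/(4a) = 0.1285
Focus = (0, 0.1285)
Directrix: y = -0.1285

Focus = (0, 0.1285), Directrix: y = -0.1285


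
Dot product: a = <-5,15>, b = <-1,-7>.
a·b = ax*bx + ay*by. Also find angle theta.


a·b = -5*(-1) + 15*(-7) = 5 - 105 = -100
|a| = sqrt(25+225) = 15.8114
|b| = sqrt(1+49) = 7.0711
cos(theta) = -100/(sqrt(250)*sqrt(50)) = -100/sqrt(12500) = -0.894427
theta = arccos(-100/sqrt(12500)) = 153.4349 degrees

a·b = -100, theta = 153.4349 deg


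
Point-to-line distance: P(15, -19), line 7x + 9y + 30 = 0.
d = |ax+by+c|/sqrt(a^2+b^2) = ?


|7*15 + 9*(-19) + 30| = |-36| = 36
sqrt(49 + 81) = sqrt(130) = 11.4018
d = 36/sqrt(130) = 3.1574

3.1574


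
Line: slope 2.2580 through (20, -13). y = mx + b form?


y + 13 = 2.2580(x - 20)
y = 2.2580x - 13 - 2.2580*20
y = 2.2580x - 58.1600

y = 2.2580x - 58.1600


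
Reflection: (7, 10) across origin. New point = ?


Reflection rule for origin: (-x, -y)
(7, 10) -> (-7, -10)

(-7, -10)


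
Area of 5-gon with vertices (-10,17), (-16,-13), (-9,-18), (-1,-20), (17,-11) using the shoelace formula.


sum(xi*y_{i+1}) = -10*(-13) - 16*(-18) - 9*(-20) - 1*(-11) + 17*17 = 898
sum(yi*x_{i+1}) = 17*(-16) - 13*(-9) - 18*(-1) - 20*17 - 11*(-10) = -367
Area = |898 + 367|/2 = 1265/2 = 632.5000

632.5000 sq units


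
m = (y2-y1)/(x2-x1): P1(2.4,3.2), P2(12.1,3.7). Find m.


dy = 3.7 - 3.2 = 0.5
dx = 12.1 - 2.4 = 9.7
m = 0.5/9.7 = 0.0515

m = 0.0515


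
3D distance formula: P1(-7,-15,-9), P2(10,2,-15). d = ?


dx=17, dy=17, dz=-6
d = sqrt(289+289+36) = sqrt(614) = 24.7790

24.7790


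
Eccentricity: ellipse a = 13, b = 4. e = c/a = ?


c = sqrt(169-16) = sqrt(153) = 12.3693
e = c/a = sqrt(153)/13 = 0.9515

e = 0.9515


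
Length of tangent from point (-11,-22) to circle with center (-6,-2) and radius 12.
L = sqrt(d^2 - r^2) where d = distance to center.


d = sqrt((-11+ 6)^2 + (-22+ 2)^2) = sqrt(25+400) = 20.6155
L = sqrt(425.0000 - 144) = sqrt(281.0000) = 16.7631

16.7631


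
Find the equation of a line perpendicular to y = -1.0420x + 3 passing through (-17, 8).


Perpendicular slope = -1/m1 = -1/(-1.0420) = 0.9597
b2 = y0 - m2*x0 = 8 - 17/(-1.0420) = 8 + 16.3148 = 24.3148

y = 0.9597x + 24.3148


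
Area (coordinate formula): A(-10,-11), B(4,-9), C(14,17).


-10*(-9-17) = 260
4*(17+ 11) = 112
14*(-11+ 9) = -28
sum = 344
Area = |344|/2 = 172.0000

172.0000 sq units


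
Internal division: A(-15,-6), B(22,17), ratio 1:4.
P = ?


Px = (1*22 + 4*(-15))/5 = -38/5 = -7.6000
Py = (1*17 + 4*(-6))/5 = -7/5 = -1.4000

P = (-7.6000, -1.4000)


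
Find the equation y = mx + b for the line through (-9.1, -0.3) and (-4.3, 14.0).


m = (14.3)/(4.8) = 2.9792
b = y1 - m*x1 = -0.3 - (14.3*(-9.1))/(4.8) = -0.3 + 27.1104 = 26.8104

y = 2.9792x + 26.8104


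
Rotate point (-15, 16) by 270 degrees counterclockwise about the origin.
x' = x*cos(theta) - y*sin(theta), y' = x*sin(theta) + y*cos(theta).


cos(270) = 0, sin(270) = -1
x' = -15*0 - 16*(-1) = 16
y' = -15*(-1) + 16*0 = 15

(16, 15)


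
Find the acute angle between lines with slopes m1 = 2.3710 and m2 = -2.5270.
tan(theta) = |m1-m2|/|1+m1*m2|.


m1-m2 = 4.898
1+m1*m2 = -4.991517
tan(theta) = |4.898/(-4.991517)| = 0.981265
theta = arctan(|4.898/(-4.991517)|) = 44.4582 degrees (acute angle)

44.4582 degrees


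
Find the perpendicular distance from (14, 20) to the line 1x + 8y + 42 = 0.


|1*14 + 8*20 + 42| = |216| = 216
sqrt(1 + 64) = sqrt(65) = 8.0623
d = 216/sqrt(65) = 26.7915

26.7915


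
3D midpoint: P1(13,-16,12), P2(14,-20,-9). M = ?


Mx = (13+14)/2 = 13.5000
My = (-16- 20)/2 = -18.0000
Mz = (12- 9)/2 = 1.5000

M = (13.5000, -18.0000, 1.5000)


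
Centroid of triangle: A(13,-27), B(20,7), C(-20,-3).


Gx = (13+20- 20)/3 = 13/3 = 4.3333
Gy = (-27+7- 3)/3 = -23/3 = -7.6667

G = (4.3333, -7.6667)


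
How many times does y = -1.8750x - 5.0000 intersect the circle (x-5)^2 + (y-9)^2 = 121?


Substitute y = -1.8750x - 5.0000: (x-5)^2 + (-1.8750x- 5.0000-9)^2 = 121
Expand to Ax^2 + Bx + C = 0, where b-k = -14
A = 1+m^2 = 4.515625
B = 2(m(b-k) - h) = 2(-1.8750*(-14) - 5) = 42.5
C = h^2 + (b-k)^2 - r^2 = 25 + 196 - 121 = 100
disc = B^2-4AC = 1806.2500 - 1806.2500 = 0
disc = 0

1 intersection point (tangent)


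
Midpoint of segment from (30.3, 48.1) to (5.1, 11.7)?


Mx = (30.3 + 5.1)/2 = 35.4/2 = 17.7000
My = (48.1 + 11.7)/2 = 59.8/2 = 29.9000

(17.7000, 29.9000)


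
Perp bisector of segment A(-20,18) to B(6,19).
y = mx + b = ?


Midpoint = (-7, 18.5)
Slope of AB = dy/dx = 1/26 = 0.0385
Perp slope = -dx/dy = -26/1 = -26.0000
b = My - (perp slope)*Mx = 18.5 + (26*(-7))/1 = 18.5 - 182.0000 = -163.5000

y = -26.0000x - 163.5000


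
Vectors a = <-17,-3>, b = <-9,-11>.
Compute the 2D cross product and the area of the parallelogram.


cross = -17*(-11) + 3*(-9) = 187 - 27 = 160
Parallelogram area = |160| = 160

cross = 160, parallelogram area = 160


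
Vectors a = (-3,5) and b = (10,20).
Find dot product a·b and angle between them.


a·b = -3*10 + 5*20 = -30 + 100 = 70
|a| = sqrt(9+25) = 5.8310
|b| = sqrt(100+400) = 22.3607
cos(theta) = 70/(sqrt(34)*sqrt(500)) = 70/sqrt(17000) = 0.536875
theta = arccos(70/sqrt(17000)) = 57.5288 degrees

a·b = 70, theta = 57.5288 deg


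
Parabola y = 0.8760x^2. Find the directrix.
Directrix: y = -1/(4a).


a = 0.8760
1/(4a) = 0.2854
directrix: y = -0.2854 = -0.2854

y = -0.2854


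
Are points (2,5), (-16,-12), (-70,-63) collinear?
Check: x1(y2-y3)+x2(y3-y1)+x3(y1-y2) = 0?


2*(-12+ 63) - 16*(-63-5) - 70*(5+ 12)
= 102 + 1088 - 1190 = 0

Yes, collinear (determinant = 0)


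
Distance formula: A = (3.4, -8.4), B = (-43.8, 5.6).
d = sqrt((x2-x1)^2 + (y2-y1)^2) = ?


dx = -43.8 - 3.4 = -47.2
dy = 5.6 + 8.4 = 14.0
d = sqrt(2227.84 + 196.0) = sqrt(2423.84) = 49.2325

49.2325


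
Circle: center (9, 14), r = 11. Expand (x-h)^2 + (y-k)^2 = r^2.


(x-9)^2 + (y-14)^2 = 11^2
D = -2h = -18, E = -2k = -28
F = h^2+k^2-r^2 = 81+196-121 = 156

x^2 + y^2 - 18x - 28y + 156 = 0


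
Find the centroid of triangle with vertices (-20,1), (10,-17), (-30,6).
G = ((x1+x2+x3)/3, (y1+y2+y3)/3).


Gx = (-20+10- 30)/3 = -40/3 = -13.3333
Gy = (1- 17+6)/3 = -10/3 = -3.3333

G = (-13.3333, -3.3333)


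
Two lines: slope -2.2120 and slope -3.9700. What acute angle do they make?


m1-m2 = 1.758
1+m1*m2 = 9.78164
tan(theta) = |1.758/9.78164| = 0.179724
theta = arctan(|1.758/9.78164|) = 10.1887 degrees (acute angle)

10.1887 degrees


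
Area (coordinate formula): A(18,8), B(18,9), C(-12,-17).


18*(9+ 17) = 468
18*(-17-8) = -450
-12*(8-9) = 12
sum = 30
Area = |30|/2 = 15.0000

15.0000 sq units


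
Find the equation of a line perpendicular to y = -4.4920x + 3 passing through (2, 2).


Perpendicular slope = -1/m1 = -1/(-4.4920) = 0.2226
b2 = y0 - m2*x0 = 2 + 2/(-4.4920) = 2 - 0.4452 = 1.5548

y = 0.2226x + 1.5548


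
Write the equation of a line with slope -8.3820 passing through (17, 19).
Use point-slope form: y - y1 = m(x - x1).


y - 19 = -8.3820(x - 17)
y = -8.3820x + 19 + 8.3820*17
y = -8.3820x + 161.4940

y = -8.3820x + 161.4940


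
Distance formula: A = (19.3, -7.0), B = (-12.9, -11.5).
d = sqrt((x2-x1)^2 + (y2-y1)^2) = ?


dx = -12.9 - 19.3 = -32.2
dy = -11.5 + 7.0 = -4.5
d = sqrt(1036.84 + 20.25) = sqrt(1057.09) = 32.5129

32.5129


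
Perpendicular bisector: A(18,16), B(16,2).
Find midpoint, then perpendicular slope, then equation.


Midpoint = (17, 9)
Slope of AB = dy/dx = -14/(-2) = 7.0000
Perp slope = -dx/dy = -2/14 = -0.1429
b = My - (perp slope)*Mx = 9 + (-2*17)/(-14) = 9 + 2.4286 = 11.4286

y = -0.1429x + 11.4286


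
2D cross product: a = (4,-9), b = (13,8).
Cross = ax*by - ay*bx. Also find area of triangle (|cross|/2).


cross = 4*8 + 9*13 = 32 + 117 = 149
Triangle area = |149|/2 = 149/2 = 74.5000

cross = 149, triangle area = 74.5000


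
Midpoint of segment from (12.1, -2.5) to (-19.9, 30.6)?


Mx = (12.1 - 19.9)/2 = -7.8/2 = -3.9000
My = (-2.5 + 30.6)/2 = 28.1/2 = 14.0500

(-3.9000, 14.0500)


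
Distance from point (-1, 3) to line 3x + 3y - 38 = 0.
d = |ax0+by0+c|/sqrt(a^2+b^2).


|3*(-1) + 3*3 - 38| = |-32| = 32
sqrt(9 + 9) = sqrt(18) = 4.2426
d = 32/sqrt(18) = 7.5425

7.5425


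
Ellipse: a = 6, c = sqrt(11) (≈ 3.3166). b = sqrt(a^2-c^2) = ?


b^2 = 6^2 - (sqrt(11))^2 = 36 - 11 = 25
b = sqrt(25) = 5

b = 5


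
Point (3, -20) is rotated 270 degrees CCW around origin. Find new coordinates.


cos(270) = 0, sin(270) = -1
x' = 3*0 + 20*(-1) = -20
y' = 3*(-1) - 20*0 = -3

(-20, -3)


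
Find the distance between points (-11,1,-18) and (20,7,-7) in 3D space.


dx=31, dy=6, dz=11
d = sqrt(961+36+121) = sqrt(1118) = 33.4365

33.4365


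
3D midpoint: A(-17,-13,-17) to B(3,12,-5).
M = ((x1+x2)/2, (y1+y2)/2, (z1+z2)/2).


Mx = (-17+3)/2 = -7.0000
My = (-13+12)/2 = -0.5000
Mz = (-17- 5)/2 = -11.0000

M = (-7.0000, -0.5000, -11.0000)


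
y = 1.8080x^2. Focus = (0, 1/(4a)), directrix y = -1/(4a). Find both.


a = 1.8080
1/(4a) = 0.1383
Focus = (0, 0.1383)
Directrix: y = -0.1383

Focus = (0, 0.1383), Directrix: y = -0.1383


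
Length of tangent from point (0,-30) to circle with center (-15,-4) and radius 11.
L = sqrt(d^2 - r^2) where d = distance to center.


d = sqrt((0+ 15)^2 + (-30+ 4)^2) = sqrt(225+676) = 30.0167
L = sqrt(901.0000 - 121) = sqrt(780.0000) = 27.9285

27.9285


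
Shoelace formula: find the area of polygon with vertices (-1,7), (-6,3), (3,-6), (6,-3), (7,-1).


sum(xi*y_{i+1}) = -1*3 - 6*(-6) + 3*(-3) + 6*(-1) + 7*7 = 67
sum(yi*x_{i+1}) = 7*(-6) + 3*3 - 6*6 - 3*7 - 1*(-1) = -89
Area = |67 + 89|/2 = 156/2 = 78.0000

78.0000 sq units


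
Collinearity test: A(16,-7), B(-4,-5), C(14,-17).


16*(-5+ 17) - 4*(-17+ 7) + 14*(-7+ 5)
= 192 + 40 - 28 = 204

No, not collinear (determinant = 204)


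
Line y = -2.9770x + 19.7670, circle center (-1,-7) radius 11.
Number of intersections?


Substitute y = -2.9770x + 19.7670: (x+ 1)^2 + (-2.9770x+19.7670+ 7)^2 = 121
Expand to Ax^2 + Bx + C = 0, where b-k = 26.767
A = 1+m^2 = 9.862529
B = 2(m(b-k) - h) = 2(-2.9770*26.767 + 1) = -157.370718
C = h^2 + (b-k)^2 - r^2 = 1 + 716.472289 - 121 = 596.472289
disc = B^2-4AC = 24765.5429 - 23530.9010 = 1234.6419
disc > 0

2 intersection points


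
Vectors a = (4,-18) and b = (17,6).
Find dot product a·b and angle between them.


a·b = 4*17 - 18*6 = 68 - 108 = -40
|a| = sqrt(16+324) = 18.4391
|b| = sqrt(289+36) = 18.0278
cos(theta) = -40/(sqrt(340)*sqrt(325)) = -40/sqrt(110500) = -0.120331
theta = arccos(-40/sqrt(110500)) = 96.9112 degrees

a·b = -40, theta = 96.9112 deg


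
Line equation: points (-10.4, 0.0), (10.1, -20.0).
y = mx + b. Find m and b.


m = (-20.0)/(20.5) = -0.9756
b = y1 - m*x1 = 0.0 - (-20.0*(-10.4))/(20.5) = 0.0 - 10.1463 = -10.1463

y = -0.9756x - 10.1463


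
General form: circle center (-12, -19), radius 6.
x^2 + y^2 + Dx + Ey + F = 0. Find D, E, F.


(x+ 12)^2 + (y+ 19)^2 = 6^2
D = -2h = 24, E = -2k = 38
F = h^2+k^2-r^2 = 144+361-36 = 469

D = 24, E = 38, F = 469


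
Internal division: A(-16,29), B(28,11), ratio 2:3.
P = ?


Px = (2*28 + 3*(-16))/5 = 8/5 = 1.6000
Py = (2*11 + 3*29)/5 = 109/5 = 21.8000

P = (1.6000, 21.8000)


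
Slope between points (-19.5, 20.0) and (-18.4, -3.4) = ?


dy = -3.4 - 20.0 = -23.4
dx = -18.4 + 19.5 = 1.1
m = -23.4/1.1 = -21.2727

m = -21.2727


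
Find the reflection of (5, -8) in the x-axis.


Reflection rule for x-axis: (x, -y)
(5, -8) -> (5, 8)

(5, 8)


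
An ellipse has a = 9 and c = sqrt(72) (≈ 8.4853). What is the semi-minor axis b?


b^2 = 9^2 - (sqrt(72))^2 = 81 - 72 = 9
b = sqrt(9) = 3

b = 3


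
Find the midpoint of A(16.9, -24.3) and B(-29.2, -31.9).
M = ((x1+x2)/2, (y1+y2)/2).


Mx = (16.9 - 29.2)/2 = -12.3/2 = -6.1500
My = (-24.3 - 31.9)/2 = -56.2/2 = -28.1000

(-6.1500, -28.1000)


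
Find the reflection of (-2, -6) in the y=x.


Reflection rule for y=x: (y, x)
(-2, -6) -> (-6, -2)

(-6, -2)


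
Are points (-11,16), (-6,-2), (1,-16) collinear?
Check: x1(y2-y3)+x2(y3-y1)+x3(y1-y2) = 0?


-11*(-2+ 16) - 6*(-16-16) + 1*(16+ 2)
= -154 + 192 + 18 = 56

No, not collinear (determinant = 56)


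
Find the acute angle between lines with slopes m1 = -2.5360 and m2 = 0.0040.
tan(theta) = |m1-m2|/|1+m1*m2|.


m1-m2 = -2.54
1+m1*m2 = 0.989856
tan(theta) = |-2.54/0.989856| = 2.566030
theta = arctan(|-2.54/0.989856|) = 68.7088 degrees (acute angle)

68.7088 degrees


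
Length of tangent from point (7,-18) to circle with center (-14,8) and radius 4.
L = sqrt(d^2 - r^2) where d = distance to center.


d = sqrt((7+ 14)^2 + (-18-8)^2) = sqrt(441+676) = 33.4215
L = sqrt(1117.0000 - 16) = sqrt(1101.0000) = 33.1813

33.1813


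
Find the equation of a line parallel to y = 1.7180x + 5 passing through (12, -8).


Parallel lines have equal slopes.
m2 = 1.7180
b2 = -8 - 1.7180*12 = -28.6160

y = 1.7180x - 28.6160


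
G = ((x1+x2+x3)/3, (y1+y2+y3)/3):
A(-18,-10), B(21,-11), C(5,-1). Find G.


Gx = (-18+21+5)/3 = 8/3 = 2.6667
Gy = (-10- 11- 1)/3 = -22/3 = -7.3333

G = (2.6667, -7.3333)


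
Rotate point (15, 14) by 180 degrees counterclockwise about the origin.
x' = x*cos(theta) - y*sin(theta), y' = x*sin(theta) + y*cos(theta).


cos(180) = -1, sin(180) = 0
x' = 15*(-1) - 14*0 = -15
y' = 15*0 + 14*(-1) = -14

(-15, -14)


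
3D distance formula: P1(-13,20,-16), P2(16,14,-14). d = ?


dx=29, dy=-6, dz=2
d = sqrt(841+36+4) = sqrt(881) = 29.6816

29.6816


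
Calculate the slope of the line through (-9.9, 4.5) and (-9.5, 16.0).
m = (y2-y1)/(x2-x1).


dy = 16.0 - 4.5 = 11.5
dx = -9.5 + 9.9 = 0.4
m = 11.5/0.4 = 28.7500

m = 28.7500


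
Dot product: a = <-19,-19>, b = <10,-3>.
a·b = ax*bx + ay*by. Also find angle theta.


a·b = -19*10 - 19*(-3) = -190 + 57 = -133
|a| = sqrt(361+361) = 26.8701
|b| = sqrt(100+9) = 10.4403
cos(theta) = -133/(sqrt(722)*sqrt(109)) = -133/sqrt(78698) = -0.474100
theta = arccos(-133/sqrt(78698)) = 118.3008 degrees

a·b = -133, theta = 118.3008 deg


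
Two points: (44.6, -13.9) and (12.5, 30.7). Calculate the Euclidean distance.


dx = 12.5 - 44.6 = -32.1
dy = 30.7 + 13.9 = 44.6
d = sqrt(1030.41 + 1989.16) = sqrt(3019.57) = 54.9506

54.9506


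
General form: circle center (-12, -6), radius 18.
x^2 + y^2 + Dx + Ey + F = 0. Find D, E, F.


(x+ 12)^2 + (y+ 6)^2 = 18^2
D = -2h = 24, E = -2k = 12
F = h^2+k^2-r^2 = 144+36-324 = -144

D = 24, E = 12, F = -144


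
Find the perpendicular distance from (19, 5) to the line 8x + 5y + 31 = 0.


|8*19 + 5*5 + 31| = |208| = 208
sqrt(64 + 25) = sqrt(89) = 9.4340
d = 208/sqrt(89) = 22.0480

22.0480


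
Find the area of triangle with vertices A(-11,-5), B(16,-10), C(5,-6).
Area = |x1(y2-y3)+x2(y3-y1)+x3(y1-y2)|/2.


-11*(-10+ 6) = 44
16*(-6+ 5) = -16
5*(-5+ 10) = 25
sum = 53
Area = |53|/2 = 26.5000

26.5000 sq units


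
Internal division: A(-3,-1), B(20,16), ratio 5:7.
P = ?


Px = (5*20 + 7*(-3))/12 = 79/12 = 6.5833
Py = (5*16 + 7*(-1))/12 = 73/12 = 6.0833

P = (6.5833, 6.0833)


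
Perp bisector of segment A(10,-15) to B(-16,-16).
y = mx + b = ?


Midpoint = (-3, -15.5)
Slope of AB = dy/dx = -1/(-26) = 0.0385
Perp slope = -dx/dy = -26/1 = -26.0000
b = My - (perp slope)*Mx = -15.5 + (-26*(-3))/(-1) = -15.5 - 78.0000 = -93.5000

y = -26.0000x - 93.5000


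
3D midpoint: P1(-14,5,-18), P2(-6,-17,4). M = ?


Mx = (-14- 6)/2 = -10.0000
My = (5- 17)/2 = -6.0000
Mz = (-18+4)/2 = -7.0000

M = (-10.0000, -6.0000, -7.0000)


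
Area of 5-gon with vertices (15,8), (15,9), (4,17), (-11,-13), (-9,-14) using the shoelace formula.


sum(xi*y_{i+1}) = 15*9 + 15*17 + 4*(-13) - 11*(-14) - 9*8 = 420
sum(yi*x_{i+1}) = 8*15 + 9*4 + 17*(-11) - 13*(-9) - 14*15 = -124
Area = |420 + 124|/2 = 544/2 = 272.0000

272.0000 sq units


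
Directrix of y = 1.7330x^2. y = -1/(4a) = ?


a = 1.7330
1/(4a) = 0.1443
directrix: y = -0.1443 = -0.1443

y = -0.1443


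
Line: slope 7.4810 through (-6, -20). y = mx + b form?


y + 20 = 7.4810(x + 6)
y = 7.4810x - 20 - 7.4810*(-6)
y = 7.4810x + 24.8860

y = 7.4810x + 24.8860


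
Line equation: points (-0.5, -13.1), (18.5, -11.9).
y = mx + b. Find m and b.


m = (1.2)/(19.0) = 0.0632
b = y1 - m*x1 = -13.1 - (1.2*(-0.5))/(19.0) = -13.1 + 0.0316 = -13.0684

y = 0.0632x - 13.0684


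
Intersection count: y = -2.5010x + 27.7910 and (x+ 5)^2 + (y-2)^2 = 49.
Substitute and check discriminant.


Substitute y = -2.5010x + 27.7910: (x+ 5)^2 + (-2.5010x+27.7910-2)^2 = 49
Expand to Ax^2 + Bx + C = 0, where b-k = 25.791
A = 1+m^2 = 7.255001
B = 2(m(b-k) - h) = 2(-2.5010*25.791 + 5) = -119.006582
C = h^2 + (b-k)^2 - r^2 = 25 + 665.175681 - 49 = 641.175681
disc = B^2-4AC = 14162.5666 - 18606.9208 = -4444.3542
disc < 0

0 intersection points


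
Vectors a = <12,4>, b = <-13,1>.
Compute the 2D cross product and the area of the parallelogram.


cross = 12*1 - 4*(-13) = 12 + 52 = 64
Parallelogram area = |64| = 64

cross = 64, parallelogram area = 64


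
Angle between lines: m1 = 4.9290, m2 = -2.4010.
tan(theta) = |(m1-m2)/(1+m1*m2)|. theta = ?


m1-m2 = 7.33
1+m1*m2 = -10.834529
tan(theta) = |7.33/(-10.834529)| = 0.676541
theta = arctan(|7.33/(-10.834529)|) = 34.0800 degrees (acute angle)

34.0800 degrees


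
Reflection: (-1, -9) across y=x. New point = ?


Reflection rule for y=x: (y, x)
(-1, -9) -> (-9, -1)

(-9, -1)


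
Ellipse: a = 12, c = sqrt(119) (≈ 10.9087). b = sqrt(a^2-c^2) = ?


b^2 = 12^2 - (sqrt(119))^2 = 144 - 119 = 25
b = sqrt(25) = 5

b = 5


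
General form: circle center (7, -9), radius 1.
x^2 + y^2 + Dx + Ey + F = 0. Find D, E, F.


(x-7)^2 + (y+ 9)^2 = 1^2
D = -2h = -14, E = -2k = 18
F = h^2+k^2-r^2 = 49+81-1 = 129

D = -14, E = 18, F = 129


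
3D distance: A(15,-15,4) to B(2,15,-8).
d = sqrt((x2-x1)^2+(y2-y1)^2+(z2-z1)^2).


dx=-13, dy=30, dz=-12
d = sqrt(169+900+144) = sqrt(1213) = 34.8281

34.8281


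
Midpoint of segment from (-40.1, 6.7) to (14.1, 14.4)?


Mx = (-40.1 + 14.1)/2 = -26.0/2 = -13.0000
My = (6.7 + 14.4)/2 = 21.1/2 = 10.5500

(-13.0000, 10.5500)


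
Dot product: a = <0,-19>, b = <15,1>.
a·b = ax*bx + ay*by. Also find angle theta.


a·b = 0*15 - 19*1 = 0 - 19 = -19
|a| = sqrt(0+361) = 19.0000
|b| = sqrt(225+1) = 15.0333
cos(theta) = -19/(sqrt(361)*sqrt(226)) = -19/sqrt(81586) = -0.066519
theta = arccos(-19/sqrt(81586)) = 93.8141 degrees

a·b = -19, theta = 93.8141 deg


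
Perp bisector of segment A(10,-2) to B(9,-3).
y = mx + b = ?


Midpoint = (9.5, -2.5)
Slope of AB = dy/dx = -1/(-1) = 1.0000
Perp slope = -dx/dy = -1/1 = -1.0000
b = My - (perp slope)*Mx = -2.5 + (-1*9.5)/(-1) = -2.5 + 9.5000 = 7.0000

y = -1.0000x + 7.0000


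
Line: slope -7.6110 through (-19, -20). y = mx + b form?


y + 20 = -7.6110(x + 19)
y = -7.6110x - 20 + 7.6110*(-19)
y = -7.6110x - 164.6090

y = -7.6110x - 164.6090


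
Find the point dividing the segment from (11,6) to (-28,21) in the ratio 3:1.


Px = (3*(-28) + 1*11)/4 = -73/4 = -18.2500
Py = (3*21 + 1*6)/4 = 69/4 = 17.2500

P = (-18.2500, 17.2500)


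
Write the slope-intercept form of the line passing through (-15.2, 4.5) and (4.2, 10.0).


m = (5.5)/(19.4) = 0.2835
b = y1 - m*x1 = 4.5 - (5.5*(-15.2))/(19.4) = 4.5 + 4.3093 = 8.8093

y = 0.2835x + 8.8093


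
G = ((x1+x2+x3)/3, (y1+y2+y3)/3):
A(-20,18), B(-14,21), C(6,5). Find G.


Gx = (-20- 14+6)/3 = -28/3 = -9.3333
Gy = (18+21+5)/3 = 44/3 = 14.6667

G = (-9.3333, 14.6667)


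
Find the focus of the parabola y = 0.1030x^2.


a = 0.1030
4a = 0.4120
focus = (0, 1/0.4120) = (0, 2.4272)

Focus = (0, 2.4272)


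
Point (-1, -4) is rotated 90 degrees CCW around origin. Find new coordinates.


cos(90) = 0, sin(90) = 1
x' = -1*0 + 4*1 = 4
y' = -1*1 - 4*0 = -1

(4, -1)


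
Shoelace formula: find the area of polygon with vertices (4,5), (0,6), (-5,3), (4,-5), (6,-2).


sum(xi*y_{i+1}) = 4*6 + 0*3 - 5*(-5) + 4*(-2) + 6*5 = 71
sum(yi*x_{i+1}) = 5*0 + 6*(-5) + 3*4 - 5*6 - 2*4 = -56
Area = |71 + 56|/2 = 127/2 = 63.5000

63.5000 sq units


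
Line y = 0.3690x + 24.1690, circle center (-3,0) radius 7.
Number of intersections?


Substitute y = 0.3690x + 24.1690: (x+ 3)^2 + (0.3690x+24.1690-0)^2 = 49
Expand to Ax^2 + Bx + C = 0, where b-k = 24.169
A = 1+m^2 = 1.136161
B = 2(m(b-k) - h) = 2(0.3690*24.169 + 3) = 23.836722
C = h^2 + (b-k)^2 - r^2 = 9 + 584.140561 - 49 = 544.140561
disc = B^2-4AC = 568.1893 - 2472.9251 = -1904.7358
disc < 0

0 intersection points


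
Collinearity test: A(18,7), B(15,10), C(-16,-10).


18*(10+ 10) + 15*(-10-7) - 16*(7-10)
= 360 - 255 + 48 = 153

No, not collinear (determinant = 153)


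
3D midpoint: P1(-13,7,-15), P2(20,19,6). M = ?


Mx = (-13+20)/2 = 3.5000
My = (7+19)/2 = 13.0000
Mz = (-15+6)/2 = -4.5000

M = (3.5000, 13.0000, -4.5000)


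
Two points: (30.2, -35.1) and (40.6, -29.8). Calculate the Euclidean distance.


dx = 40.6 - 30.2 = 10.4
dy = -29.8 + 35.1 = 5.3
d = sqrt(108.16 + 28.09) = sqrt(136.25) = 11.6726

11.6726


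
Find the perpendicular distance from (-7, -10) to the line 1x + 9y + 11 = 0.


|1*(-7) + 9*(-10) + 11| = |-86| = 86
sqrt(1 + 81) = sqrt(82) = 9.0554
d = 86/sqrt(82) = 9.4971

9.4971


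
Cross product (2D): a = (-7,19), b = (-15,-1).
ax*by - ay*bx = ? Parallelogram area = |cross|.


cross = -7*(-1) - 19*(-15) = 7 + 285 = 292
Parallelogram area = |292| = 292

cross = 292, parallelogram area = 292


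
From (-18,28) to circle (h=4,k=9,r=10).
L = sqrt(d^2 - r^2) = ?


d = sqrt((-18-4)^2 + (28-9)^2) = sqrt(484+361) = 29.0689
L = sqrt(845.0000 - 100) = sqrt(745.0000) = 27.2947

27.2947


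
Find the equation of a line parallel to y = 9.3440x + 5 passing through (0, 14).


Parallel lines have equal slopes.
m2 = 9.3440
b2 = 14 - 9.3440*0 = 14.0000

y = 9.3440x + 14.0000
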